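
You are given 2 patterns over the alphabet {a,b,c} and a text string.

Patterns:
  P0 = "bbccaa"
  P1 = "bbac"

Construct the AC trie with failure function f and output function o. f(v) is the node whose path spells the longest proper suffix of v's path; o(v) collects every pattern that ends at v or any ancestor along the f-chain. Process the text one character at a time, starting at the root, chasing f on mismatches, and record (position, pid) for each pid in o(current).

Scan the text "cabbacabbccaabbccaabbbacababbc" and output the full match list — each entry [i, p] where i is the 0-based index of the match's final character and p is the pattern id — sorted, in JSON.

Build automaton:
Trie (insert patterns):
  0='ε' goto b→1
  1='b' goto b→2
  2='bb' goto a→7 c→3
  3='bbc' goto c→4
  4='bbcc' goto a→5
  5='bbcca' goto a→6
  6='bbccaa' goto ·  ←P0
  7='bba' goto c→8
  8='bbac' goto ·  ←P1

BFS fail/out derivation:
  n1('b'): parent n0 fail=0; on 'b' 0 → fail=0;  out ∅∪∅=∅
  n2('bb'): parent n1 fail=0; on 'b' 0 → fail=1;  out ∅∪∅=∅
  n3('bbc'): parent n2 fail=1; on 'c' 1→0 → fail=0;  out ∅∪∅=∅
  n7('bba'): parent n2 fail=1; on 'a' 1→0 → fail=0;  out ∅∪∅=∅
  n4('bbcc'): parent n3 fail=0; on 'c' 0 → fail=0;  out ∅∪∅=∅
  n8('bbac'): parent n7 fail=0; on 'c' 0 → fail=0;  out {1}∪∅={1}
  n5('bbcca'): parent n4 fail=0; on 'a' 0 → fail=0;  out ∅∪∅=∅
  n6('bbccaa'): parent n5 fail=0; on 'a' 0 → fail=0;  out {0}∪∅={0}

Scan:
[0] read 'c'  n0⇒n0
[1] read 'a'  n0⇒n0
[2] read 'b'  n0⇒n1
[3] read 'b'  n1⇒n2
[4] read 'a'  n2⇒n7
[5] read 'c'  n7⇒n8  ** P1@[2:5]
[6] read 'a'  n8⇒n0 (via fail)
[7] read 'b'  n0⇒n1
[8] read 'b'  n1⇒n2
[9] read 'c'  n2⇒n3
[10] read 'c'  n3⇒n4
[11] read 'a'  n4⇒n5
[12] read 'a'  n5⇒n6  ** P0@[7:12]
[13] read 'b'  n6⇒n1 (via fail)
[14] read 'b'  n1⇒n2
[15] read 'c'  n2⇒n3
[16] read 'c'  n3⇒n4
[17] read 'a'  n4⇒n5
[18] read 'a'  n5⇒n6  ** P0@[13:18]
[19] read 'b'  n6⇒n1 (via fail)
[20] read 'b'  n1⇒n2
[21] read 'b'  n2⇒n2 (via fail)
[22] read 'a'  n2⇒n7
[23] read 'c'  n7⇒n8  ** P1@[20:23]
[24] read 'a'  n8⇒n0 (via fail)
[25] read 'b'  n0⇒n1
[26] read 'a'  n1⇒n0 (via fail)
[27] read 'b'  n0⇒n1
[28] read 'b'  n1⇒n2
[29] read 'c'  n2⇒n3

Result: [[5,1],[12,0],[18,0],[23,1]]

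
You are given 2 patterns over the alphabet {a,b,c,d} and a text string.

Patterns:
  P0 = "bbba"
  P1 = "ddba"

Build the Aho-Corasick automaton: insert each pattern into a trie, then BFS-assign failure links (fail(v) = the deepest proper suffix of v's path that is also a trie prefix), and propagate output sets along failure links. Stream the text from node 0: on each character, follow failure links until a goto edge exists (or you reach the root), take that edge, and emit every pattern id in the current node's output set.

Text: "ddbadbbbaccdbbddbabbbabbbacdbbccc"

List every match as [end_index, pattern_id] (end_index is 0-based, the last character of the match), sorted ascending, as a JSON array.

Build:
Trie (insert patterns):
  0='ε' goto b→1 d→5
  1='b' goto b→2
  2='bb' goto b→3
  3='bbb' goto a→4
  4='bbba' goto ·  ←P0
  5='d' goto d→6
  6='dd' goto b→7
  7='ddb' goto a→8
  8='ddba' goto ·  ←P1

Failure links (BFS by depth):
  fail(1) 'b': from fail(0)=0 chase 'b': 0 ⇒ 0;  out=∅∪out(0)=∅
  fail(5) 'd': from fail(0)=0 chase 'd': 0 ⇒ 0;  out=∅∪out(0)=∅
  fail(2) 'bb': from fail(1)=0 chase 'b': 0 ⇒ 1;  out=∅∪out(1)=∅
  fail(6) 'dd': from fail(5)=0 chase 'd': 0 ⇒ 5;  out=∅∪out(5)=∅
  fail(3) 'bbb': from fail(2)=1 chase 'b': 1 ⇒ 2;  out=∅∪out(2)=∅
  fail(7) 'ddb': from fail(6)=5 chase 'b': 5→0 ⇒ 1;  out=∅∪out(1)=∅
  fail(4) 'bbba': from fail(3)=2 chase 'a': 2→1→0 ⇒ 0;  out={0}∪out(0)={0}
  fail(8) 'ddba': from fail(7)=1 chase 'a': 1→0 ⇒ 0;  out={1}∪out(0)={1}

Text stream:
i=0 'd': node 0→5
i=1 'd': node 5→6
i=2 'b': node 6→7
i=3 'a': node 7→8  ** P1@[0:3]
i=4 'd': node 8→5 (fail-walked)
i=5 'b': node 5→1 (fail-walked)
i=6 'b': node 1→2
i=7 'b': node 2→3
i=8 'a': node 3→4  ** P0@[5:8]
i=9 'c': node 4→0 (fail-walked)
i=10 'c': node 0→0
i=11 'd': node 0→5
i=12 'b': node 5→1 (fail-walked)
i=13 'b': node 1→2
i=14 'd': node 2→5 (fail-walked)
i=15 'd': node 5→6
i=16 'b': node 6→7
i=17 'a': node 7→8  ** P1@[14:17]
i=18 'b': node 8→1 (fail-walked)
i=19 'b': node 1→2
i=20 'b': node 2→3
i=21 'a': node 3→4  ** P0@[18:21]
i=22 'b': node 4→1 (fail-walked)
i=23 'b': node 1→2
i=24 'b': node 2→3
i=25 'a': node 3→4  ** P0@[22:25]
i=26 'c': node 4→0 (fail-walked)
i=27 'd': node 0→5
i=28 'b': node 5→1 (fail-walked)
i=29 'b': node 1→2
i=30 'c': node 2→0 (fail-walked)
i=31 'c': node 0→0
i=32 'c': node 0→0

All matches (sorted): [[3,1],[8,0],[17,1],[21,0],[25,0]]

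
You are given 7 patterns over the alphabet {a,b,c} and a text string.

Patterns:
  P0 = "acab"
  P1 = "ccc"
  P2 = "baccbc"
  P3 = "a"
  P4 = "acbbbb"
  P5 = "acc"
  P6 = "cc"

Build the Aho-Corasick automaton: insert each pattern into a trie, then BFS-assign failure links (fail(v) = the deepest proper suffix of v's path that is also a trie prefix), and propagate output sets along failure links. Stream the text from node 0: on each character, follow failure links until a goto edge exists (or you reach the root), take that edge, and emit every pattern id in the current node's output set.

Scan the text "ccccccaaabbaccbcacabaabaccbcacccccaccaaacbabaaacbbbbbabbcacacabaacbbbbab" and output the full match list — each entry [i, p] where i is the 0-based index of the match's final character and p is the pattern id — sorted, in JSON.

Construct AC machine:
Trie (insert patterns):
  n0 'ε': a→1 b→8 c→5
  n1 'a': c→2  [P3 ends]
  n2 'ac': a→3 b→14 c→18
  n3 'aca': b→4
  n4 'acab': ·  [P0 ends]
  n5 'c': c→6
  n6 'cc': c→7  [P6 ends]
  n7 'ccc': ·  [P1 ends]
  n8 'b': a→9
  n9 'ba': c→10
  n10 'bac': c→11
  n11 'bacc': b→12
  n12 'baccb': c→13
  n13 'baccbc': ·  [P2 ends]
  n14 'acb': b→15
  n15 'acbb': b→16
  n16 'acbbb': b→17
  n17 'acbbbb': ·  [P4 ends]
  n18 'acc': ·  [P5 ends]

Failure links (BFS by depth):
  fail(1) 'a': from fail(0)=0 chase 'a': 0 ⇒ 0;  out={3}∪out(0)={3}
  fail(5) 'c': from fail(0)=0 chase 'c': 0 ⇒ 0;  out=∅∪out(0)=∅
  fail(8) 'b': from fail(0)=0 chase 'b': 0 ⇒ 0;  out=∅∪out(0)=∅
  fail(2) 'ac': from fail(1)=0 chase 'c': 0 ⇒ 5;  out=∅∪out(5)=∅
  fail(6) 'cc': from fail(5)=0 chase 'c': 0 ⇒ 5;  out={6}∪out(5)={6}
  fail(9) 'ba': from fail(8)=0 chase 'a': 0 ⇒ 1;  out=∅∪out(1)={3}
  fail(3) 'aca': from fail(2)=5 chase 'a': 5→0 ⇒ 1;  out=∅∪out(1)={3}
  fail(7) 'ccc': from fail(6)=5 chase 'c': 5 ⇒ 6;  out={1}∪out(6)={1,6}
  fail(10) 'bac': from fail(9)=1 chase 'c': 1 ⇒ 2;  out=∅∪out(2)=∅
  fail(14) 'acb': from fail(2)=5 chase 'b': 5→0 ⇒ 8;  out=∅∪out(8)=∅
  fail(18) 'acc': from fail(2)=5 chase 'c': 5 ⇒ 6;  out={5}∪out(6)={5,6}
  fail(4) 'acab': from fail(3)=1 chase 'b': 1→0 ⇒ 8;  out={0}∪out(8)={0}
  fail(11) 'bacc': from fail(10)=2 chase 'c': 2 ⇒ 18;  out=∅∪out(18)={5,6}
  fail(15) 'acbb': from fail(14)=8 chase 'b': 8→0 ⇒ 8;  out=∅∪out(8)=∅
  fail(12) 'baccb': from fail(11)=18 chase 'b': 18→6→5→0 ⇒ 8;  out=∅∪out(8)=∅
  fail(16) 'acbbb': from fail(15)=8 chase 'b': 8→0 ⇒ 8;  out=∅∪out(8)=∅
  fail(13) 'baccbc': from fail(12)=8 chase 'c': 8→0 ⇒ 5;  out={2}∪out(5)={2}
  fail(17) 'acbbbb': from fail(16)=8 chase 'b': 8→0 ⇒ 8;  out={4}∪out(8)={4}

Text stream:
[0] read 'c'  n0⇒n5
[1] read 'c'  n5⇒n6  emit P6@[0:1]
[2] read 'c'  n6⇒n7  emit P1@[0:2],P6@[1:2]
[3] read 'c'  n7⇒n7 (via fail)  emit P1@[1:3],P6@[2:3]
[4] read 'c'  n7⇒n7 (via fail)  emit P1@[2:4],P6@[3:4]
[5] read 'c'  n7⇒n7 (via fail)  emit P1@[3:5],P6@[4:5]
[6] read 'a'  n7⇒n1 (via fail)  emit P3@[6:6]
[7] read 'a'  n1⇒n1 (via fail)  emit P3@[7:7]
[8] read 'a'  n1⇒n1 (via fail)  emit P3@[8:8]
[9] read 'b'  n1⇒n8 (via fail)
[10] read 'b'  n8⇒n8 (via fail)
[11] read 'a'  n8⇒n9  emit P3@[11:11]
[12] read 'c'  n9⇒n10
[13] read 'c'  n10⇒n11  emit P5@[11:13],P6@[12:13]
[14] read 'b'  n11⇒n12
[15] read 'c'  n12⇒n13  emit P2@[10:15]
[16] read 'a'  n13⇒n1 (via fail)  emit P3@[16:16]
[17] read 'c'  n1⇒n2
[18] read 'a'  n2⇒n3  emit P3@[18:18]
[19] read 'b'  n3⇒n4  emit P0@[16:19]
[20] read 'a'  n4⇒n9 (via fail)  emit P3@[20:20]
[21] read 'a'  n9⇒n1 (via fail)  emit P3@[21:21]
[22] read 'b'  n1⇒n8 (via fail)
[23] read 'a'  n8⇒n9  emit P3@[23:23]
[24] read 'c'  n9⇒n10
[25] read 'c'  n10⇒n11  emit P5@[23:25],P6@[24:25]
[26] read 'b'  n11⇒n12
[27] read 'c'  n12⇒n13  emit P2@[22:27]
[28] read 'a'  n13⇒n1 (via fail)  emit P3@[28:28]
[29] read 'c'  n1⇒n2
[30] read 'c'  n2⇒n18  emit P5@[28:30],P6@[29:30]
[31] read 'c'  n18⇒n7 (via fail)  emit P1@[29:31],P6@[30:31]
[32] read 'c'  n7⇒n7 (via fail)  emit P1@[30:32],P6@[31:32]
[33] read 'c'  n7⇒n7 (via fail)  emit P1@[31:33],P6@[32:33]
[34] read 'a'  n7⇒n1 (via fail)  emit P3@[34:34]
[35] read 'c'  n1⇒n2
[36] read 'c'  n2⇒n18  emit P5@[34:36],P6@[35:36]
[37] read 'a'  n18⇒n1 (via fail)  emit P3@[37:37]
[38] read 'a'  n1⇒n1 (via fail)  emit P3@[38:38]
[39] read 'a'  n1⇒n1 (via fail)  emit P3@[39:39]
[40] read 'c'  n1⇒n2
[41] read 'b'  n2⇒n14
[42] read 'a'  n14⇒n9 (via fail)  emit P3@[42:42]
[43] read 'b'  n9⇒n8 (via fail)
[44] read 'a'  n8⇒n9  emit P3@[44:44]
[45] read 'a'  n9⇒n1 (via fail)  emit P3@[45:45]
[46] read 'a'  n1⇒n1 (via fail)  emit P3@[46:46]
[47] read 'c'  n1⇒n2
[48] read 'b'  n2⇒n14
[49] read 'b'  n14⇒n15
[50] read 'b'  n15⇒n16
[51] read 'b'  n16⇒n17  emit P4@[46:51]
[52] read 'b'  n17⇒n8 (via fail)
[53] read 'a'  n8⇒n9  emit P3@[53:53]
[54] read 'b'  n9⇒n8 (via fail)
[55] read 'b'  n8⇒n8 (via fail)
[56] read 'c'  n8⇒n5 (via fail)
[57] read 'a'  n5⇒n1 (via fail)  emit P3@[57:57]
[58] read 'c'  n1⇒n2
[59] read 'a'  n2⇒n3  emit P3@[59:59]
[60] read 'c'  n3⇒n2 (via fail)
[61] read 'a'  n2⇒n3  emit P3@[61:61]
[62] read 'b'  n3⇒n4  emit P0@[59:62]
[63] read 'a'  n4⇒n9 (via fail)  emit P3@[63:63]
[64] read 'a'  n9⇒n1 (via fail)  emit P3@[64:64]
[65] read 'c'  n1⇒n2
[66] read 'b'  n2⇒n14
[67] read 'b'  n14⇒n15
[68] read 'b'  n15⇒n16
[69] read 'b'  n16⇒n17  emit P4@[64:69]
[70] read 'a'  n17⇒n9 (via fail)  emit P3@[70:70]
[71] read 'b'  n9⇒n8 (via fail)

All matches (sorted): [[1,6],[2,1],[2,6],[3,1],[3,6],[4,1],[4,6],[5,1],[5,6],[6,3],[7,3],[8,3],[11,3],[13,5],[13,6],[15,2],[16,3],[18,3],[19,0],[20,3],[21,3],[23,3],[25,5],[25,6],[27,2],[28,3],[30,5],[30,6],[31,1],[31,6],[32,1],[32,6],[33,1],[33,6],[34,3],[36,5],[36,6],[37,3],[38,3],[39,3],[42,3],[44,3],[45,3],[46,3],[51,4],[53,3],[57,3],[59,3],[61,3],[62,0],[63,3],[64,3],[69,4],[70,3]]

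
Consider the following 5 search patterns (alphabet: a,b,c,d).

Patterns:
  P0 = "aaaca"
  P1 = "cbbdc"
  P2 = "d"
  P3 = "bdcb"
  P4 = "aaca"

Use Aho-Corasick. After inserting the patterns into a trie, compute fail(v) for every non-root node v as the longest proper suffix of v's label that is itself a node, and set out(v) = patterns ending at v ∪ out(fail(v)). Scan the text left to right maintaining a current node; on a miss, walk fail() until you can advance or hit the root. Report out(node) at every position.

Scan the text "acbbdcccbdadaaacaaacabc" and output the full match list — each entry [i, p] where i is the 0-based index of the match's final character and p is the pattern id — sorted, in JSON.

Build automaton:
Trie (insert patterns):
  n0 'ε': a→1 b→12 c→6 d→11
  n1 'a': a→2
  n2 'aa': a→3 c→16
  n3 'aaa': c→4
  n4 'aaac': a→5
  n5 'aaaca': ·  ←P0
  n6 'c': b→7
  n7 'cb': b→8
  n8 'cbb': d→9
  n9 'cbbd': c→10
  n10 'cbbdc': ·  ←P1
  n11 'd': ·  ←P2
  n12 'b': d→13
  n13 'bd': c→14
  n14 'bdc': b→15
  n15 'bdcb': ·  ←P3
  n16 'aac': a→17
  n17 'aaca': ·  ←P4

BFS fail/out derivation:
  n1('a'): parent n0 fail=0; on 'a' 0 → fail=0;  out ∅∪∅=∅
  n6('c'): parent n0 fail=0; on 'c' 0 → fail=0;  out ∅∪∅=∅
  n11('d'): parent n0 fail=0; on 'd' 0 → fail=0;  out {2}∪∅={2}
  n12('b'): parent n0 fail=0; on 'b' 0 → fail=0;  out ∅∪∅=∅
  n2('aa'): parent n1 fail=0; on 'a' 0 → fail=1;  out ∅∪∅=∅
  n7('cb'): parent n6 fail=0; on 'b' 0 → fail=12;  out ∅∪∅=∅
  n13('bd'): parent n12 fail=0; on 'd' 0 → fail=11;  out ∅∪{2}={2}
  n3('aaa'): parent n2 fail=1; on 'a' 1 → fail=2;  out ∅∪∅=∅
  n8('cbb'): parent n7 fail=12; on 'b' 12→0 → fail=12;  out ∅∪∅=∅
  n14('bdc'): parent n13 fail=11; on 'c' 11→0 → fail=6;  out ∅∪∅=∅
  n16('aac'): parent n2 fail=1; on 'c' 1→0 → fail=6;  out ∅∪∅=∅
  n4('aaac'): parent n3 fail=2; on 'c' 2 → fail=16;  out ∅∪∅=∅
  n9('cbbd'): parent n8 fail=12; on 'd' 12 → fail=13;  out ∅∪{2}={2}
  n15('bdcb'): parent n14 fail=6; on 'b' 6 → fail=7;  out {3}∪∅={3}
  n17('aaca'): parent n16 fail=6; on 'a' 6→0 → fail=1;  out {4}∪∅={4}
  n5('aaaca'): parent n4 fail=16; on 'a' 16 → fail=17;  out {0}∪{4}={0,4}
  n10('cbbdc'): parent n9 fail=13; on 'c' 13 → fail=14;  out {1}∪∅={1}

Scan:
i=0 'a': node 0→1
i=1 'c': node 1→6 ·f
i=2 'b': node 6→7
i=3 'b': node 7→8
i=4 'd': node 8→9  emit P2@[4:4]
i=5 'c': node 9→10  emit P1@[1:5]
i=6 'c': node 10→6 ·f
i=7 'c': node 6→6 ·f
i=8 'b': node 6→7
i=9 'd': node 7→13 ·f  emit P2@[9:9]
i=10 'a': node 13→1 ·f
i=11 'd': node 1→11 ·f  emit P2@[11:11]
i=12 'a': node 11→1 ·f
i=13 'a': node 1→2
i=14 'a': node 2→3
i=15 'c': node 3→4
i=16 'a': node 4→5  emit P0@[12:16],P4@[13:16]
i=17 'a': node 5→2 ·f
i=18 'a': node 2→3
i=19 'c': node 3→4
i=20 'a': node 4→5  emit P0@[16:20],P4@[17:20]
i=21 'b': node 5→12 ·f
i=22 'c': node 12→6 ·f

Result: [[4,2],[5,1],[9,2],[11,2],[16,0],[16,4],[20,0],[20,4]]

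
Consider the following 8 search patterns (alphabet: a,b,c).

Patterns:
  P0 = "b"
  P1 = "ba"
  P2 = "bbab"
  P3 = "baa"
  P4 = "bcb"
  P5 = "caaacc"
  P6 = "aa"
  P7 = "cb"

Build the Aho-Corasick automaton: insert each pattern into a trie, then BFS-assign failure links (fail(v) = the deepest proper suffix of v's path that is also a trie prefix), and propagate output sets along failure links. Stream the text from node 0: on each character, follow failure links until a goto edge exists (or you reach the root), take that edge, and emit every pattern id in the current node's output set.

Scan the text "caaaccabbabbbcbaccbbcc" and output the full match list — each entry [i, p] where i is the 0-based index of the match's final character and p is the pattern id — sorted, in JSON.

Construct AC machine:
Trie (insert patterns):
  n0 'ε': a→15 b→1 c→9
  n1 'b': a→2 b→3 c→7  ←P0
  n2 'ba': a→6  ←P1
  n3 'bb': a→4
  n4 'bba': b→5
  n5 'bbab': ·  ←P2
  n6 'baa': ·  ←P3
  n7 'bc': b→8
  n8 'bcb': ·  ←P4
  n9 'c': a→10 b→17
  n10 'ca': a→11
  n11 'caa': a→12
  n12 'caaa': c→13
  n13 'caaac': c→14
  n14 'caaacc': ·  ←P5
  n15 'a': a→16
  n16 'aa': ·  ←P6
  n17 'cb': ·  ←P7

BFS fail/out derivation:
  n1('b'): parent n0 fail=0; on 'b' 0 → fail=0;  out {0}∪∅={0}
  n9('c'): parent n0 fail=0; on 'c' 0 → fail=0;  out ∅∪∅=∅
  n15('a'): parent n0 fail=0; on 'a' 0 → fail=0;  out ∅∪∅=∅
  n2('ba'): parent n1 fail=0; on 'a' 0 → fail=15;  out {1}∪∅={1}
  n3('bb'): parent n1 fail=0; on 'b' 0 → fail=1;  out ∅∪{0}={0}
  n7('bc'): parent n1 fail=0; on 'c' 0 → fail=9;  out ∅∪∅=∅
  n10('ca'): parent n9 fail=0; on 'a' 0 → fail=15;  out ∅∪∅=∅
  n16('aa'): parent n15 fail=0; on 'a' 0 → fail=15;  out {6}∪∅={6}
  n17('cb'): parent n9 fail=0; on 'b' 0 → fail=1;  out {7}∪{0}={0,7}
  n4('bba'): parent n3 fail=1; on 'a' 1 → fail=2;  out ∅∪{1}={1}
  n6('baa'): parent n2 fail=15; on 'a' 15 → fail=16;  out {3}∪{6}={3,6}
  n8('bcb'): parent n7 fail=9; on 'b' 9 → fail=17;  out {4}∪{0,7}={0,4,7}
  n11('caa'): parent n10 fail=15; on 'a' 15 → fail=16;  out ∅∪{6}={6}
  n5('bbab'): parent n4 fail=2; on 'b' 2→15→0 → fail=1;  out {2}∪{0}={0,2}
  n12('caaa'): parent n11 fail=16; on 'a' 16→15 → fail=16;  out ∅∪{6}={6}
  n13('caaac'): parent n12 fail=16; on 'c' 16→15→0 → fail=9;  out ∅∪∅=∅
  n14('caaacc'): parent n13 fail=9; on 'c' 9→0 → fail=9;  out {5}∪∅={5}

Scan:
[0] read 'c'  n0⇒n9
[1] read 'a'  n9⇒n10
[2] read 'a'  n10⇒n11  emit P6@[1:2]
[3] read 'a'  n11⇒n12  emit P6@[2:3]
[4] read 'c'  n12⇒n13
[5] read 'c'  n13⇒n14  emit P5@[0:5]
[6] read 'a'  n14⇒n10 (fail-walked)
[7] read 'b'  n10⇒n1 (fail-walked)  emit P0@[7:7]
[8] read 'b'  n1⇒n3  emit P0@[8:8]
[9] read 'a'  n3⇒n4  emit P1@[8:9]
[10] read 'b'  n4⇒n5  emit P0@[10:10],P2@[7:10]
[11] read 'b'  n5⇒n3 (fail-walked)  emit P0@[11:11]
[12] read 'b'  n3⇒n3 (fail-walked)  emit P0@[12:12]
[13] read 'c'  n3⇒n7 (fail-walked)
[14] read 'b'  n7⇒n8  emit P0@[14:14],P4@[12:14],P7@[13:14]
[15] read 'a'  n8⇒n2 (fail-walked)  emit P1@[14:15]
[16] read 'c'  n2⇒n9 (fail-walked)
[17] read 'c'  n9⇒n9 (fail-walked)
[18] read 'b'  n9⇒n17  emit P0@[18:18],P7@[17:18]
[19] read 'b'  n17⇒n3 (fail-walked)  emit P0@[19:19]
[20] read 'c'  n3⇒n7 (fail-walked)
[21] read 'c'  n7⇒n9 (fail-walked)

Result: [[2,6],[3,6],[5,5],[7,0],[8,0],[9,1],[10,0],[10,2],[11,0],[12,0],[14,0],[14,4],[14,7],[15,1],[18,0],[18,7],[19,0]]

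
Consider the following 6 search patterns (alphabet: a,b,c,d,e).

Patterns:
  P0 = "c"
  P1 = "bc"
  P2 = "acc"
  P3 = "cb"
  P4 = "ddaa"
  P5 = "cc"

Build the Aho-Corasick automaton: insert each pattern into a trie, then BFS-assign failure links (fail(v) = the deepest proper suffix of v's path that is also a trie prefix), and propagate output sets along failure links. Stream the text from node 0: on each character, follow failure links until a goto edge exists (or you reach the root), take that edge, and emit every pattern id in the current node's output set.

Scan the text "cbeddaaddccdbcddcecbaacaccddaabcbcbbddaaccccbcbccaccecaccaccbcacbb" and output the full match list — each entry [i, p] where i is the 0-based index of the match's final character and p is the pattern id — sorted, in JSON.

Build automaton:
Trie (insert patterns):
  0='ε' goto a→4 b→2 c→1 d→8
  1='c' goto b→7 c→12  [P0 ends]
  2='b' goto c→3
  3='bc' goto ·  [P1 ends]
  4='a' goto c→5
  5='ac' goto c→6
  6='acc' goto ·  [P2 ends]
  7='cb' goto ·  [P3 ends]
  8='d' goto d→9
  9='dd' goto a→10
  10='dda' goto a→11
  11='ddaa' goto ·  [P4 ends]
  12='cc' goto ·  [P5 ends]

BFS fail/out derivation:
  fail(1) 'c': from fail(0)=0 chase 'c': 0 ⇒ 0;  out={0}∪out(0)={0}
  fail(2) 'b': from fail(0)=0 chase 'b': 0 ⇒ 0;  out=∅∪out(0)=∅
  fail(4) 'a': from fail(0)=0 chase 'a': 0 ⇒ 0;  out=∅∪out(0)=∅
  fail(8) 'd': from fail(0)=0 chase 'd': 0 ⇒ 0;  out=∅∪out(0)=∅
  fail(3) 'bc': from fail(2)=0 chase 'c': 0 ⇒ 1;  out={1}∪out(1)={0,1}
  fail(5) 'ac': from fail(4)=0 chase 'c': 0 ⇒ 1;  out=∅∪out(1)={0}
  fail(7) 'cb': from fail(1)=0 chase 'b': 0 ⇒ 2;  out={3}∪out(2)={3}
  fail(9) 'dd': from fail(8)=0 chase 'd': 0 ⇒ 8;  out=∅∪out(8)=∅
  fail(12) 'cc': from fail(1)=0 chase 'c': 0 ⇒ 1;  out={5}∪out(1)={0,5}
  fail(6) 'acc': from fail(5)=1 chase 'c': 1 ⇒ 12;  out={2}∪out(12)={0,2,5}
  fail(10) 'dda': from fail(9)=8 chase 'a': 8→0 ⇒ 4;  out=∅∪out(4)=∅
  fail(11) 'ddaa': from fail(10)=4 chase 'a': 4→0 ⇒ 4;  out={4}∪out(4)={4}

Text stream:
i=0 'c': node 0→1  → match P0@[0:0]
i=1 'b': node 1→7  → match P3@[0:1]
i=2 'e': node 7→0 ·f
i=3 'd': node 0→8
i=4 'd': node 8→9
i=5 'a': node 9→10
i=6 'a': node 10→11  → match P4@[3:6]
i=7 'd': node 11→8 ·f
i=8 'd': node 8→9
i=9 'c': node 9→1 ·f  → match P0@[9:9]
i=10 'c': node 1→12  → match P0@[10:10],P5@[9:10]
i=11 'd': node 12→8 ·f
i=12 'b': node 8→2 ·f
i=13 'c': node 2→3  → match P0@[13:13],P1@[12:13]
i=14 'd': node 3→8 ·f
i=15 'd': node 8→9
i=16 'c': node 9→1 ·f  → match P0@[16:16]
i=17 'e': node 1→0 ·f
i=18 'c': node 0→1  → match P0@[18:18]
i=19 'b': node 1→7  → match P3@[18:19]
i=20 'a': node 7→4 ·f
i=21 'a': node 4→4 ·f
i=22 'c': node 4→5  → match P0@[22:22]
i=23 'a': node 5→4 ·f
i=24 'c': node 4→5  → match P0@[24:24]
i=25 'c': node 5→6  → match P0@[25:25],P2@[23:25],P5@[24:25]
i=26 'd': node 6→8 ·f
i=27 'd': node 8→9
i=28 'a': node 9→10
i=29 'a': node 10→11  → match P4@[26:29]
i=30 'b': node 11→2 ·f
i=31 'c': node 2→3  → match P0@[31:31],P1@[30:31]
i=32 'b': node 3→7 ·f  → match P3@[31:32]
i=33 'c': node 7→3 ·f  → match P0@[33:33],P1@[32:33]
i=34 'b': node 3→7 ·f  → match P3@[33:34]
i=35 'b': node 7→2 ·f
i=36 'd': node 2→8 ·f
i=37 'd': node 8→9
i=38 'a': node 9→10
i=39 'a': node 10→11  → match P4@[36:39]
i=40 'c': node 11→5 ·f  → match P0@[40:40]
i=41 'c': node 5→6  → match P0@[41:41],P2@[39:41],P5@[40:41]
i=42 'c': node 6→12 ·f  → match P0@[42:42],P5@[41:42]
i=43 'c': node 12→12 ·f  → match P0@[43:43],P5@[42:43]
i=44 'b': node 12→7 ·f  → match P3@[43:44]
i=45 'c': node 7→3 ·f  → match P0@[45:45],P1@[44:45]
i=46 'b': node 3→7 ·f  → match P3@[45:46]
i=47 'c': node 7→3 ·f  → match P0@[47:47],P1@[46:47]
i=48 'c': node 3→12 ·f  → match P0@[48:48],P5@[47:48]
i=49 'a': node 12→4 ·f
i=50 'c': node 4→5  → match P0@[50:50]
i=51 'c': node 5→6  → match P0@[51:51],P2@[49:51],P5@[50:51]
i=52 'e': node 6→0 ·f
i=53 'c': node 0→1  → match P0@[53:53]
i=54 'a': node 1→4 ·f
i=55 'c': node 4→5  → match P0@[55:55]
i=56 'c': node 5→6  → match P0@[56:56],P2@[54:56],P5@[55:56]
i=57 'a': node 6→4 ·f
i=58 'c': node 4→5  → match P0@[58:58]
i=59 'c': node 5→6  → match P0@[59:59],P2@[57:59],P5@[58:59]
i=60 'b': node 6→7 ·f  → match P3@[59:60]
i=61 'c': node 7→3 ·f  → match P0@[61:61],P1@[60:61]
i=62 'a': node 3→4 ·f
i=63 'c': node 4→5  → match P0@[63:63]
i=64 'b': node 5→7 ·f  → match P3@[63:64]
i=65 'b': node 7→2 ·f

Matches: [[0,0],[1,3],[6,4],[9,0],[10,0],[10,5],[13,0],[13,1],[16,0],[18,0],[19,3],[22,0],[24,0],[25,0],[25,2],[25,5],[29,4],[31,0],[31,1],[32,3],[33,0],[33,1],[34,3],[39,4],[40,0],[41,0],[41,2],[41,5],[42,0],[42,5],[43,0],[43,5],[44,3],[45,0],[45,1],[46,3],[47,0],[47,1],[48,0],[48,5],[50,0],[51,0],[51,2],[51,5],[53,0],[55,0],[56,0],[56,2],[56,5],[58,0],[59,0],[59,2],[59,5],[60,3],[61,0],[61,1],[63,0],[64,3]]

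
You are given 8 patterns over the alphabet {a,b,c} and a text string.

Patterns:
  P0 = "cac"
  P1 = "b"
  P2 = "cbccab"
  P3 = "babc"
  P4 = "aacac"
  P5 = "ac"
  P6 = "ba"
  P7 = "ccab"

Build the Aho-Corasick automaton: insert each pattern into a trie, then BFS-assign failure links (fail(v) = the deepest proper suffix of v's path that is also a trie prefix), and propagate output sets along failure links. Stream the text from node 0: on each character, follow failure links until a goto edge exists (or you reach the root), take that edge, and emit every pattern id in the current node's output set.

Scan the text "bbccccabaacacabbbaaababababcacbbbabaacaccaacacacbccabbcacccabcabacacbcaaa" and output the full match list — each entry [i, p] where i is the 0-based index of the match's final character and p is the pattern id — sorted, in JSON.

Build:
Trie nodes:
  0='ε' goto a→13 b→4 c→1
  1='c' goto a→2 b→5 c→19
  2='ca' goto c→3
  3='cac' goto ·  ←P0
  4='b' goto a→10  ←P1
  5='cb' goto c→6
  6='cbc' goto c→7
  7='cbcc' goto a→8
  8='cbcca' goto b→9
  9='cbccab' goto ·  ←P2
  10='ba' goto b→11  ←P6
  11='bab' goto c→12
  12='babc' goto ·  ←P3
  13='a' goto a→14 c→18
  14='aa' goto c→15
  15='aac' goto a→16
  16='aaca' goto c→17
  17='aacac' goto ·  ←P4
  18='ac' goto ·  ←P5
  19='cc' goto a→20
  20='cca' goto b→21
  21='ccab' goto ·  ←P7

BFS fail/out derivation:
  fail(1) 'c': from fail(0)=0 chase 'c': 0 ⇒ 0;  out=∅∪out(0)=∅
  fail(4) 'b': from fail(0)=0 chase 'b': 0 ⇒ 0;  out={1}∪out(0)={1}
  fail(13) 'a': from fail(0)=0 chase 'a': 0 ⇒ 0;  out=∅∪out(0)=∅
  fail(2) 'ca': from fail(1)=0 chase 'a': 0 ⇒ 13;  out=∅∪out(13)=∅
  fail(5) 'cb': from fail(1)=0 chase 'b': 0 ⇒ 4;  out=∅∪out(4)={1}
  fail(10) 'ba': from fail(4)=0 chase 'a': 0 ⇒ 13;  out={6}∪out(13)={6}
  fail(14) 'aa': from fail(13)=0 chase 'a': 0 ⇒ 13;  out=∅∪out(13)=∅
  fail(18) 'ac': from fail(13)=0 chase 'c': 0 ⇒ 1;  out={5}∪out(1)={5}
  fail(19) 'cc': from fail(1)=0 chase 'c': 0 ⇒ 1;  out=∅∪out(1)=∅
  fail(3) 'cac': from fail(2)=13 chase 'c': 13 ⇒ 18;  out={0}∪out(18)={0,5}
  fail(6) 'cbc': from fail(5)=4 chase 'c': 4→0 ⇒ 1;  out=∅∪out(1)=∅
  fail(11) 'bab': from fail(10)=13 chase 'b': 13→0 ⇒ 4;  out=∅∪out(4)={1}
  fail(15) 'aac': from fail(14)=13 chase 'c': 13 ⇒ 18;  out=∅∪out(18)={5}
  fail(20) 'cca': from fail(19)=1 chase 'a': 1 ⇒ 2;  out=∅∪out(2)=∅
  fail(7) 'cbcc': from fail(6)=1 chase 'c': 1 ⇒ 19;  out=∅∪out(19)=∅
  fail(12) 'babc': from fail(11)=4 chase 'c': 4→0 ⇒ 1;  out={3}∪out(1)={3}
  fail(16) 'aaca': from fail(15)=18 chase 'a': 18→1 ⇒ 2;  out=∅∪out(2)=∅
  fail(21) 'ccab': from fail(20)=2 chase 'b': 2→13→0 ⇒ 4;  out={7}∪out(4)={1,7}
  fail(8) 'cbcca': from fail(7)=19 chase 'a': 19 ⇒ 20;  out=∅∪out(20)=∅
  fail(17) 'aacac': from fail(16)=2 chase 'c': 2 ⇒ 3;  out={4}∪out(3)={0,4,5}
  fail(9) 'cbccab': from fail(8)=20 chase 'b': 20 ⇒ 21;  out={2}∪out(21)={1,2,7}

Scan:
pos 0 'b': at 4  ** P1@[0:0]
pos 1 'b': at 4 (fail-walked)  ** P1@[1:1]
pos 2 'c': at 1 (fail-walked)
pos 3 'c': at 19
pos 4 'c': at 19 (fail-walked)
pos 5 'c': at 19 (fail-walked)
pos 6 'a': at 20
pos 7 'b': at 21  ** P1@[7:7],P7@[4:7]
pos 8 'a': at 10 (fail-walked)  ** P6@[7:8]
pos 9 'a': at 14 (fail-walked)
pos 10 'c': at 15  ** P5@[9:10]
pos 11 'a': at 16
pos 12 'c': at 17  ** P0@[10:12],P4@[8:12],P5@[11:12]
pos 13 'a': at 2 (fail-walked)
pos 14 'b': at 4 (fail-walked)  ** P1@[14:14]
pos 15 'b': at 4 (fail-walked)  ** P1@[15:15]
pos 16 'b': at 4 (fail-walked)  ** P1@[16:16]
pos 17 'a': at 10  ** P6@[16:17]
pos 18 'a': at 14 (fail-walked)
pos 19 'a': at 14 (fail-walked)
pos 20 'b': at 4 (fail-walked)  ** P1@[20:20]
pos 21 'a': at 10  ** P6@[20:21]
pos 22 'b': at 11  ** P1@[22:22]
pos 23 'a': at 10 (fail-walked)  ** P6@[22:23]
pos 24 'b': at 11  ** P1@[24:24]
pos 25 'a': at 10 (fail-walked)  ** P6@[24:25]
pos 26 'b': at 11  ** P1@[26:26]
pos 27 'c': at 12  ** P3@[24:27]
pos 28 'a': at 2 (fail-walked)
pos 29 'c': at 3  ** P0@[27:29],P5@[28:29]
pos 30 'b': at 5 (fail-walked)  ** P1@[30:30]
pos 31 'b': at 4 (fail-walked)  ** P1@[31:31]
pos 32 'b': at 4 (fail-walked)  ** P1@[32:32]
pos 33 'a': at 10  ** P6@[32:33]
pos 34 'b': at 11  ** P1@[34:34]
pos 35 'a': at 10 (fail-walked)  ** P6@[34:35]
pos 36 'a': at 14 (fail-walked)
pos 37 'c': at 15  ** P5@[36:37]
pos 38 'a': at 16
pos 39 'c': at 17  ** P0@[37:39],P4@[35:39],P5@[38:39]
pos 40 'c': at 19 (fail-walked)
pos 41 'a': at 20
pos 42 'a': at 14 (fail-walked)
pos 43 'c': at 15  ** P5@[42:43]
pos 44 'a': at 16
pos 45 'c': at 17  ** P0@[43:45],P4@[41:45],P5@[44:45]
pos 46 'a': at 2 (fail-walked)
pos 47 'c': at 3  ** P0@[45:47],P5@[46:47]
pos 48 'b': at 5 (fail-walked)  ** P1@[48:48]
pos 49 'c': at 6
pos 50 'c': at 7
pos 51 'a': at 8
pos 52 'b': at 9  ** P1@[52:52],P2@[47:52],P7@[49:52]
pos 53 'b': at 4 (fail-walked)  ** P1@[53:53]
pos 54 'c': at 1 (fail-walked)
pos 55 'a': at 2
pos 56 'c': at 3  ** P0@[54:56],P5@[55:56]
pos 57 'c': at 19 (fail-walked)
pos 58 'c': at 19 (fail-walked)
pos 59 'a': at 20
pos 60 'b': at 21  ** P1@[60:60],P7@[57:60]
pos 61 'c': at 1 (fail-walked)
pos 62 'a': at 2
pos 63 'b': at 4 (fail-walked)  ** P1@[63:63]
pos 64 'a': at 10  ** P6@[63:64]
pos 65 'c': at 18 (fail-walked)  ** P5@[64:65]
pos 66 'a': at 2 (fail-walked)
pos 67 'c': at 3  ** P0@[65:67],P5@[66:67]
pos 68 'b': at 5 (fail-walked)  ** P1@[68:68]
pos 69 'c': at 6
pos 70 'a': at 2 (fail-walked)
pos 71 'a': at 14 (fail-walked)
pos 72 'a': at 14 (fail-walked)

All matches (sorted): [[0,1],[1,1],[7,1],[7,7],[8,6],[10,5],[12,0],[12,4],[12,5],[14,1],[15,1],[16,1],[17,6],[20,1],[21,6],[22,1],[23,6],[24,1],[25,6],[26,1],[27,3],[29,0],[29,5],[30,1],[31,1],[32,1],[33,6],[34,1],[35,6],[37,5],[39,0],[39,4],[39,5],[43,5],[45,0],[45,4],[45,5],[47,0],[47,5],[48,1],[52,1],[52,2],[52,7],[53,1],[56,0],[56,5],[60,1],[60,7],[63,1],[64,6],[65,5],[67,0],[67,5],[68,1]]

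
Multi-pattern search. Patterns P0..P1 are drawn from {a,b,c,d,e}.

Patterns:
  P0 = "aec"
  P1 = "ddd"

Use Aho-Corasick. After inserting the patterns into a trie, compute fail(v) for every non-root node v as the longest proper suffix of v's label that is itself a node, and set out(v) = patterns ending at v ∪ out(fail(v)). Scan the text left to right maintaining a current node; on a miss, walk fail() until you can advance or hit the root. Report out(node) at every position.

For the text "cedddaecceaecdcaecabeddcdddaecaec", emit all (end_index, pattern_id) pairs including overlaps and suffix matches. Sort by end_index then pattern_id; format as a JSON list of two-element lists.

Build automaton:
Trie (insert patterns):
  0='ε' goto a→1 d→4
  1='a' goto e→2
  2='ae' goto c→3
  3='aec' goto ·  [P0 ends]
  4='d' goto d→5
  5='dd' goto d→6
  6='ddd' goto ·  [P1 ends]

BFS fail/out derivation:
  n1('a'): parent n0 fail=0; on 'a' 0 → fail=0;  out ∅∪∅=∅
  n4('d'): parent n0 fail=0; on 'd' 0 → fail=0;  out ∅∪∅=∅
  n2('ae'): parent n1 fail=0; on 'e' 0 → fail=0;  out ∅∪∅=∅
  n5('dd'): parent n4 fail=0; on 'd' 0 → fail=4;  out ∅∪∅=∅
  n3('aec'): parent n2 fail=0; on 'c' 0 → fail=0;  out {0}∪∅={0}
  n6('ddd'): parent n5 fail=4; on 'd' 4 → fail=5;  out {1}∪∅={1}

Scan:
pos 0 'c': at 0
pos 1 'e': at 0
pos 2 'd': at 4
pos 3 'd': at 5
pos 4 'd': at 6  emit P1@[2:4]
pos 5 'a': at 1 ·f
pos 6 'e': at 2
pos 7 'c': at 3  emit P0@[5:7]
pos 8 'c': at 0 ·f
pos 9 'e': at 0
pos 10 'a': at 1
pos 11 'e': at 2
pos 12 'c': at 3  emit P0@[10:12]
pos 13 'd': at 4 ·f
pos 14 'c': at 0 ·f
pos 15 'a': at 1
pos 16 'e': at 2
pos 17 'c': at 3  emit P0@[15:17]
pos 18 'a': at 1 ·f
pos 19 'b': at 0 ·f
pos 20 'e': at 0
pos 21 'd': at 4
pos 22 'd': at 5
pos 23 'c': at 0 ·f
pos 24 'd': at 4
pos 25 'd': at 5
pos 26 'd': at 6  emit P1@[24:26]
pos 27 'a': at 1 ·f
pos 28 'e': at 2
pos 29 'c': at 3  emit P0@[27:29]
pos 30 'a': at 1 ·f
pos 31 'e': at 2
pos 32 'c': at 3  emit P0@[30:32]

Result: [[4,1],[7,0],[12,0],[17,0],[26,1],[29,0],[32,0]]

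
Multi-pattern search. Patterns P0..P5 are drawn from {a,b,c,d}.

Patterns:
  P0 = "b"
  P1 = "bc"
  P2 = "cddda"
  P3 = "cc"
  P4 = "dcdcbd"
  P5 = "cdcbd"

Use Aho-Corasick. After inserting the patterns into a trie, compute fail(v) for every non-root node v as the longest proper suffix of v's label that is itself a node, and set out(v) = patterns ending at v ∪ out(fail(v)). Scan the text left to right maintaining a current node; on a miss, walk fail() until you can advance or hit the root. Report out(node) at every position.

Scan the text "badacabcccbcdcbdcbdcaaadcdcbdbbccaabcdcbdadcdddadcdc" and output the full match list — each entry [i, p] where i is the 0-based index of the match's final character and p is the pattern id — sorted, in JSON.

Build:
Trie nodes:
  0='ε' goto b→1 c→3 d→9
  1='b' goto c→2  [P0 ends]
  2='bc' goto ·  [P1 ends]
  3='c' goto c→8 d→4
  4='cd' goto c→15 d→5
  5='cdd' goto d→6
  6='cddd' goto a→7
  7='cddda' goto ·  [P2 ends]
  8='cc' goto ·  [P3 ends]
  9='d' goto c→10
  10='dc' goto d→11
  11='dcd' goto c→12
  12='dcdc' goto b→13
  13='dcdcb' goto d→14
  14='dcdcbd' goto ·  [P4 ends]
  15='cdc' goto b→16
  16='cdcb' goto d→17
  17='cdcbd' goto ·  [P5 ends]

Failure links (BFS by depth):
  n1('b'): parent n0 fail=0; on 'b' 0 → fail=0;  out {0}∪∅={0}
  n3('c'): parent n0 fail=0; on 'c' 0 → fail=0;  out ∅∪∅=∅
  n9('d'): parent n0 fail=0; on 'd' 0 → fail=0;  out ∅∪∅=∅
  n2('bc'): parent n1 fail=0; on 'c' 0 → fail=3;  out {1}∪∅={1}
  n4('cd'): parent n3 fail=0; on 'd' 0 → fail=9;  out ∅∪∅=∅
  n8('cc'): parent n3 fail=0; on 'c' 0 → fail=3;  out {3}∪∅={3}
  n10('dc'): parent n9 fail=0; on 'c' 0 → fail=3;  out ∅∪∅=∅
  n5('cdd'): parent n4 fail=9; on 'd' 9→0 → fail=9;  out ∅∪∅=∅
  n11('dcd'): parent n10 fail=3; on 'd' 3 → fail=4;  out ∅∪∅=∅
  n15('cdc'): parent n4 fail=9; on 'c' 9 → fail=10;  out ∅∪∅=∅
  n6('cddd'): parent n5 fail=9; on 'd' 9→0 → fail=9;  out ∅∪∅=∅
  n12('dcdc'): parent n11 fail=4; on 'c' 4 → fail=15;  out ∅∪∅=∅
  n16('cdcb'): parent n15 fail=10; on 'b' 10→3→0 → fail=1;  out ∅∪{0}={0}
  n7('cddda'): parent n6 fail=9; on 'a' 9→0 → fail=0;  out {2}∪∅={2}
  n13('dcdcb'): parent n12 fail=15; on 'b' 15 → fail=16;  out ∅∪{0}={0}
  n17('cdcbd'): parent n16 fail=1; on 'd' 1→0 → fail=9;  out {5}∪∅={5}
  n14('dcdcbd'): parent n13 fail=16; on 'd' 16 → fail=17;  out {4}∪{5}={4,5}

Scan:
pos 0 'b': at 1  emit P0@[0:0]
pos 1 'a': at 0 (fail-walked)
pos 2 'd': at 9
pos 3 'a': at 0 (fail-walked)
pos 4 'c': at 3
pos 5 'a': at 0 (fail-walked)
pos 6 'b': at 1  emit P0@[6:6]
pos 7 'c': at 2  emit P1@[6:7]
pos 8 'c': at 8 (fail-walked)  emit P3@[7:8]
pos 9 'c': at 8 (fail-walked)  emit P3@[8:9]
pos 10 'b': at 1 (fail-walked)  emit P0@[10:10]
pos 11 'c': at 2  emit P1@[10:11]
pos 12 'd': at 4 (fail-walked)
pos 13 'c': at 15
pos 14 'b': at 16  emit P0@[14:14]
pos 15 'd': at 17  emit P5@[11:15]
pos 16 'c': at 10 (fail-walked)
pos 17 'b': at 1 (fail-walked)  emit P0@[17:17]
pos 18 'd': at 9 (fail-walked)
pos 19 'c': at 10
pos 20 'a': at 0 (fail-walked)
pos 21 'a': at 0
pos 22 'a': at 0
pos 23 'd': at 9
pos 24 'c': at 10
pos 25 'd': at 11
pos 26 'c': at 12
pos 27 'b': at 13  emit P0@[27:27]
pos 28 'd': at 14  emit P4@[23:28],P5@[24:28]
pos 29 'b': at 1 (fail-walked)  emit P0@[29:29]
pos 30 'b': at 1 (fail-walked)  emit P0@[30:30]
pos 31 'c': at 2  emit P1@[30:31]
pos 32 'c': at 8 (fail-walked)  emit P3@[31:32]
pos 33 'a': at 0 (fail-walked)
pos 34 'a': at 0
pos 35 'b': at 1  emit P0@[35:35]
pos 36 'c': at 2  emit P1@[35:36]
pos 37 'd': at 4 (fail-walked)
pos 38 'c': at 15
pos 39 'b': at 16  emit P0@[39:39]
pos 40 'd': at 17  emit P5@[36:40]
pos 41 'a': at 0 (fail-walked)
pos 42 'd': at 9
pos 43 'c': at 10
pos 44 'd': at 11
pos 45 'd': at 5 (fail-walked)
pos 46 'd': at 6
pos 47 'a': at 7  emit P2@[43:47]
pos 48 'd': at 9 (fail-walked)
pos 49 'c': at 10
pos 50 'd': at 11
pos 51 'c': at 12

Matches: [[0,0],[6,0],[7,1],[8,3],[9,3],[10,0],[11,1],[14,0],[15,5],[17,0],[27,0],[28,4],[28,5],[29,0],[30,0],[31,1],[32,3],[35,0],[36,1],[39,0],[40,5],[47,2]]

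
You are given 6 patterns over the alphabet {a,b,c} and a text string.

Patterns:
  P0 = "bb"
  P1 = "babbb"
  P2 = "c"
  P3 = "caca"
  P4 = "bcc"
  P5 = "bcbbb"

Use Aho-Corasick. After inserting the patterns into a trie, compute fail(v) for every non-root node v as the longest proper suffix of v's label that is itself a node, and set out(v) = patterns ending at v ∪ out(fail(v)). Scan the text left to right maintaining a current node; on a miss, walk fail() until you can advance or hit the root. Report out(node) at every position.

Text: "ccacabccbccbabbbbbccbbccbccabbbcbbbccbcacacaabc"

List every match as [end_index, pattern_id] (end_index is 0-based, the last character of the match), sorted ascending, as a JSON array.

Build:
Trie nodes:
  0='ε' goto b→1 c→7
  1='b' goto a→3 b→2 c→11
  2='bb' goto ·  ←P0
  3='ba' goto b→4
  4='bab' goto b→5
  5='babb' goto b→6
  6='babbb' goto ·  ←P1
  7='c' goto a→8  ←P2
  8='ca' goto c→9
  9='cac' goto a→10
  10='caca' goto ·  ←P3
  11='bc' goto b→13 c→12
  12='bcc' goto ·  ←P4
  13='bcb' goto b→14
  14='bcbb' goto b→15
  15='bcbbb' goto ·  ←P5

BFS fail/out derivation:
  n1('b'): parent n0 fail=0; on 'b' 0 → fail=0;  out ∅∪∅=∅
  n7('c'): parent n0 fail=0; on 'c' 0 → fail=0;  out {2}∪∅={2}
  n2('bb'): parent n1 fail=0; on 'b' 0 → fail=1;  out {0}∪∅={0}
  n3('ba'): parent n1 fail=0; on 'a' 0 → fail=0;  out ∅∪∅=∅
  n8('ca'): parent n7 fail=0; on 'a' 0 → fail=0;  out ∅∪∅=∅
  n11('bc'): parent n1 fail=0; on 'c' 0 → fail=7;  out ∅∪{2}={2}
  n4('bab'): parent n3 fail=0; on 'b' 0 → fail=1;  out ∅∪∅=∅
  n9('cac'): parent n8 fail=0; on 'c' 0 → fail=7;  out ∅∪{2}={2}
  n12('bcc'): parent n11 fail=7; on 'c' 7→0 → fail=7;  out {4}∪{2}={2,4}
  n13('bcb'): parent n11 fail=7; on 'b' 7→0 → fail=1;  out ∅∪∅=∅
  n5('babb'): parent n4 fail=1; on 'b' 1 → fail=2;  out ∅∪{0}={0}
  n10('caca'): parent n9 fail=7; on 'a' 7 → fail=8;  out {3}∪∅={3}
  n14('bcbb'): parent n13 fail=1; on 'b' 1 → fail=2;  out ∅∪{0}={0}
  n6('babbb'): parent n5 fail=2; on 'b' 2→1 → fail=2;  out {1}∪{0}={0,1}
  n15('bcbbb'): parent n14 fail=2; on 'b' 2→1 → fail=2;  out {5}∪{0}={0,5}

Text stream:
[0] read 'c'  n0⇒n7  ** P2@[0:0]
[1] read 'c'  n7⇒n7 (via fail)  ** P2@[1:1]
[2] read 'a'  n7⇒n8
[3] read 'c'  n8⇒n9  ** P2@[3:3]
[4] read 'a'  n9⇒n10  ** P3@[1:4]
[5] read 'b'  n10⇒n1 (via fail)
[6] read 'c'  n1⇒n11  ** P2@[6:6]
[7] read 'c'  n11⇒n12  ** P2@[7:7],P4@[5:7]
[8] read 'b'  n12⇒n1 (via fail)
[9] read 'c'  n1⇒n11  ** P2@[9:9]
[10] read 'c'  n11⇒n12  ** P2@[10:10],P4@[8:10]
[11] read 'b'  n12⇒n1 (via fail)
[12] read 'a'  n1⇒n3
[13] read 'b'  n3⇒n4
[14] read 'b'  n4⇒n5  ** P0@[13:14]
[15] read 'b'  n5⇒n6  ** P0@[14:15],P1@[11:15]
[16] read 'b'  n6⇒n2 (via fail)  ** P0@[15:16]
[17] read 'b'  n2⇒n2 (via fail)  ** P0@[16:17]
[18] read 'c'  n2⇒n11 (via fail)  ** P2@[18:18]
[19] read 'c'  n11⇒n12  ** P2@[19:19],P4@[17:19]
[20] read 'b'  n12⇒n1 (via fail)
[21] read 'b'  n1⇒n2  ** P0@[20:21]
[22] read 'c'  n2⇒n11 (via fail)  ** P2@[22:22]
[23] read 'c'  n11⇒n12  ** P2@[23:23],P4@[21:23]
[24] read 'b'  n12⇒n1 (via fail)
[25] read 'c'  n1⇒n11  ** P2@[25:25]
[26] read 'c'  n11⇒n12  ** P2@[26:26],P4@[24:26]
[27] read 'a'  n12⇒n8 (via fail)
[28] read 'b'  n8⇒n1 (via fail)
[29] read 'b'  n1⇒n2  ** P0@[28:29]
[30] read 'b'  n2⇒n2 (via fail)  ** P0@[29:30]
[31] read 'c'  n2⇒n11 (via fail)  ** P2@[31:31]
[32] read 'b'  n11⇒n13
[33] read 'b'  n13⇒n14  ** P0@[32:33]
[34] read 'b'  n14⇒n15  ** P0@[33:34],P5@[30:34]
[35] read 'c'  n15⇒n11 (via fail)  ** P2@[35:35]
[36] read 'c'  n11⇒n12  ** P2@[36:36],P4@[34:36]
[37] read 'b'  n12⇒n1 (via fail)
[38] read 'c'  n1⇒n11  ** P2@[38:38]
[39] read 'a'  n11⇒n8 (via fail)
[40] read 'c'  n8⇒n9  ** P2@[40:40]
[41] read 'a'  n9⇒n10  ** P3@[38:41]
[42] read 'c'  n10⇒n9 (via fail)  ** P2@[42:42]
[43] read 'a'  n9⇒n10  ** P3@[40:43]
[44] read 'a'  n10⇒n0 (via fail)
[45] read 'b'  n0⇒n1
[46] read 'c'  n1⇒n11  ** P2@[46:46]

Result: [[0,2],[1,2],[3,2],[4,3],[6,2],[7,2],[7,4],[9,2],[10,2],[10,4],[14,0],[15,0],[15,1],[16,0],[17,0],[18,2],[19,2],[19,4],[21,0],[22,2],[23,2],[23,4],[25,2],[26,2],[26,4],[29,0],[30,0],[31,2],[33,0],[34,0],[34,5],[35,2],[36,2],[36,4],[38,2],[40,2],[41,3],[42,2],[43,3],[46,2]]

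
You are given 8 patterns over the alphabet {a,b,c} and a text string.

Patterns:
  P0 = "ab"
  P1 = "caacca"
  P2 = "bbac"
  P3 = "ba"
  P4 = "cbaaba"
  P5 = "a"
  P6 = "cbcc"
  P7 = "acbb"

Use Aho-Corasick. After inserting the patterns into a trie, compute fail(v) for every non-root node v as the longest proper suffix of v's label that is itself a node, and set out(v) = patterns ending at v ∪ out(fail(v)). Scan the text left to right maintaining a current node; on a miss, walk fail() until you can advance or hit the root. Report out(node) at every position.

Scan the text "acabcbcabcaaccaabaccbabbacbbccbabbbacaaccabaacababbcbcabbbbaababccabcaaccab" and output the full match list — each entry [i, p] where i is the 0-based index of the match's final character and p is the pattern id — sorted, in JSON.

Build:
Trie (insert patterns):
  0='ε' goto a→1 b→9 c→3
  1='a' goto b→2 c→21  [P5 ends]
  2='ab' goto ·  [P0 ends]
  3='c' goto a→4 b→14
  4='ca' goto a→5
  5='caa' goto c→6
  6='caac' goto c→7
  7='caacc' goto a→8
  8='caacca' goto ·  [P1 ends]
  9='b' goto a→13 b→10
  10='bb' goto a→11
  11='bba' goto c→12
  12='bbac' goto ·  [P2 ends]
  13='ba' goto ·  [P3 ends]
  14='cb' goto a→15 c→19
  15='cba' goto a→16
  16='cbaa' goto b→17
  17='cbaab' goto a→18
  18='cbaaba' goto ·  [P4 ends]
  19='cbc' goto c→20
  20='cbcc' goto ·  [P6 ends]
  21='ac' goto b→22
  22='acb' goto b→23
  23='acbb' goto ·  [P7 ends]

Failure links (BFS by depth):
  fail(1) 'a': from fail(0)=0 chase 'a': 0 ⇒ 0;  out={5}∪out(0)={5}
  fail(3) 'c': from fail(0)=0 chase 'c': 0 ⇒ 0;  out=∅∪out(0)=∅
  fail(9) 'b': from fail(0)=0 chase 'b': 0 ⇒ 0;  out=∅∪out(0)=∅
  fail(2) 'ab': from fail(1)=0 chase 'b': 0 ⇒ 9;  out={0}∪out(9)={0}
  fail(4) 'ca': from fail(3)=0 chase 'a': 0 ⇒ 1;  out=∅∪out(1)={5}
  fail(10) 'bb': from fail(9)=0 chase 'b': 0 ⇒ 9;  out=∅∪out(9)=∅
  fail(13) 'ba': from fail(9)=0 chase 'a': 0 ⇒ 1;  out={3}∪out(1)={3,5}
  fail(14) 'cb': from fail(3)=0 chase 'b': 0 ⇒ 9;  out=∅∪out(9)=∅
  fail(21) 'ac': from fail(1)=0 chase 'c': 0 ⇒ 3;  out=∅∪out(3)=∅
  fail(5) 'caa': from fail(4)=1 chase 'a': 1→0 ⇒ 1;  out=∅∪out(1)={5}
  fail(11) 'bba': from fail(10)=9 chase 'a': 9 ⇒ 13;  out=∅∪out(13)={3,5}
  fail(15) 'cba': from fail(14)=9 chase 'a': 9 ⇒ 13;  out=∅∪out(13)={3,5}
  fail(19) 'cbc': from fail(14)=9 chase 'c': 9→0 ⇒ 3;  out=∅∪out(3)=∅
  fail(22) 'acb': from fail(21)=3 chase 'b': 3 ⇒ 14;  out=∅∪out(14)=∅
  fail(6) 'caac': from fail(5)=1 chase 'c': 1 ⇒ 21;  out=∅∪out(21)=∅
  fail(12) 'bbac': from fail(11)=13 chase 'c': 13→1 ⇒ 21;  out={2}∪out(21)={2}
  fail(16) 'cbaa': from fail(15)=13 chase 'a': 13→1→0 ⇒ 1;  out=∅∪out(1)={5}
  fail(20) 'cbcc': from fail(19)=3 chase 'c': 3→0 ⇒ 3;  out={6}∪out(3)={6}
  fail(23) 'acbb': from fail(22)=14 chase 'b': 14→9 ⇒ 10;  out={7}∪out(10)={7}
  fail(7) 'caacc': from fail(6)=21 chase 'c': 21→3→0 ⇒ 3;  out=∅∪out(3)=∅
  fail(17) 'cbaab': from fail(16)=1 chase 'b': 1 ⇒ 2;  out=∅∪out(2)={0}
  fail(8) 'caacca': from fail(7)=3 chase 'a': 3 ⇒ 4;  out={1}∪out(4)={1,5}
  fail(18) 'cbaaba': from fail(17)=2 chase 'a': 2→9 ⇒ 13;  out={4}∪out(13)={3,4,5}

Run:
pos 0 'a': at 1  → match P5@[0:0]
pos 1 'c': at 21
pos 2 'a': at 4 (via fail)  → match P5@[2:2]
pos 3 'b': at 2 (via fail)  → match P0@[2:3]
pos 4 'c': at 3 (via fail)
pos 5 'b': at 14
pos 6 'c': at 19
pos 7 'a': at 4 (via fail)  → match P5@[7:7]
pos 8 'b': at 2 (via fail)  → match P0@[7:8]
pos 9 'c': at 3 (via fail)
pos 10 'a': at 4  → match P5@[10:10]
pos 11 'a': at 5  → match P5@[11:11]
pos 12 'c': at 6
pos 13 'c': at 7
pos 14 'a': at 8  → match P1@[9:14],P5@[14:14]
pos 15 'a': at 5 (via fail)  → match P5@[15:15]
pos 16 'b': at 2 (via fail)  → match P0@[15:16]
pos 17 'a': at 13 (via fail)  → match P3@[16:17],P5@[17:17]
pos 18 'c': at 21 (via fail)
pos 19 'c': at 3 (via fail)
pos 20 'b': at 14
pos 21 'a': at 15  → match P3@[20:21],P5@[21:21]
pos 22 'b': at 2 (via fail)  → match P0@[21:22]
pos 23 'b': at 10 (via fail)
pos 24 'a': at 11  → match P3@[23:24],P5@[24:24]
pos 25 'c': at 12  → match P2@[22:25]
pos 26 'b': at 22 (via fail)
pos 27 'b': at 23  → match P7@[24:27]
pos 28 'c': at 3 (via fail)
pos 29 'c': at 3 (via fail)
pos 30 'b': at 14
pos 31 'a': at 15  → match P3@[30:31],P5@[31:31]
pos 32 'b': at 2 (via fail)  → match P0@[31:32]
pos 33 'b': at 10 (via fail)
pos 34 'b': at 10 (via fail)
pos 35 'a': at 11  → match P3@[34:35],P5@[35:35]
pos 36 'c': at 12  → match P2@[33:36]
pos 37 'a': at 4 (via fail)  → match P5@[37:37]
pos 38 'a': at 5  → match P5@[38:38]
pos 39 'c': at 6
pos 40 'c': at 7
pos 41 'a': at 8  → match P1@[36:41],P5@[41:41]
pos 42 'b': at 2 (via fail)  → match P0@[41:42]
pos 43 'a': at 13 (via fail)  → match P3@[42:43],P5@[43:43]
pos 44 'a': at 1 (via fail)  → match P5@[44:44]
pos 45 'c': at 21
pos 46 'a': at 4 (via fail)  → match P5@[46:46]
pos 47 'b': at 2 (via fail)  → match P0@[46:47]
pos 48 'a': at 13 (via fail)  → match P3@[47:48],P5@[48:48]
pos 49 'b': at 2 (via fail)  → match P0@[48:49]
pos 50 'b': at 10 (via fail)
pos 51 'c': at 3 (via fail)
pos 52 'b': at 14
pos 53 'c': at 19
pos 54 'a': at 4 (via fail)  → match P5@[54:54]
pos 55 'b': at 2 (via fail)  → match P0@[54:55]
pos 56 'b': at 10 (via fail)
pos 57 'b': at 10 (via fail)
pos 58 'b': at 10 (via fail)
pos 59 'a': at 11  → match P3@[58:59],P5@[59:59]
pos 60 'a': at 1 (via fail)  → match P5@[60:60]
pos 61 'b': at 2  → match P0@[60:61]
pos 62 'a': at 13 (via fail)  → match P3@[61:62],P5@[62:62]
pos 63 'b': at 2 (via fail)  → match P0@[62:63]
pos 64 'c': at 3 (via fail)
pos 65 'c': at 3 (via fail)
pos 66 'a': at 4  → match P5@[66:66]
pos 67 'b': at 2 (via fail)  → match P0@[66:67]
pos 68 'c': at 3 (via fail)
pos 69 'a': at 4  → match P5@[69:69]
pos 70 'a': at 5  → match P5@[70:70]
pos 71 'c': at 6
pos 72 'c': at 7
pos 73 'a': at 8  → match P1@[68:73],P5@[73:73]
pos 74 'b': at 2 (via fail)  → match P0@[73:74]

Result: [[0,5],[2,5],[3,0],[7,5],[8,0],[10,5],[11,5],[14,1],[14,5],[15,5],[16,0],[17,3],[17,5],[21,3],[21,5],[22,0],[24,3],[24,5],[25,2],[27,7],[31,3],[31,5],[32,0],[35,3],[35,5],[36,2],[37,5],[38,5],[41,1],[41,5],[42,0],[43,3],[43,5],[44,5],[46,5],[47,0],[48,3],[48,5],[49,0],[54,5],[55,0],[59,3],[59,5],[60,5],[61,0],[62,3],[62,5],[63,0],[66,5],[67,0],[69,5],[70,5],[73,1],[73,5],[74,0]]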